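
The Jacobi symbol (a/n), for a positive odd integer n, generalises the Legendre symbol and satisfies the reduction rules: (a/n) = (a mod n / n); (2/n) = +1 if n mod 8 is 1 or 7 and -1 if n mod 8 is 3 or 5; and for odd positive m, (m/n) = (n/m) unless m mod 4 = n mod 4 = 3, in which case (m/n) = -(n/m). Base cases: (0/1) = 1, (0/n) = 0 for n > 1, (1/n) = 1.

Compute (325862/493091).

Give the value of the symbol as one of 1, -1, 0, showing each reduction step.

-1

factor out 2^1: 325862 = 2^1·162931; with 493091 mod 8 = 3, (2/493091) = -1; sign now -1; continue with (162931/493091)
flip (162931/493091) -> (493091/162931): both odd, 162931 mod 4 = 3, 493091 mod 4 = 3, so the flip contributes -1; sign now +1
(493091/162931): 493091 mod 162931 = 4298, so (493091/162931) = (4298/162931)
factor out 2^1: 4298 = 2^1·2149; with 162931 mod 8 = 3, (2/162931) = -1; sign now -1; continue with (2149/162931)
flip (2149/162931) -> (162931/2149): both odd, 2149 mod 4 = 1, 162931 mod 4 = 3, so the flip contributes +1; sign now -1
(162931/2149): 162931 mod 2149 = 1756, so (162931/2149) = (1756/2149)
factor out 2^2: 1756 = 2^2·439; with 2149 mod 8 = 5, (2/2149) = -1; sign now -1; continue with (439/2149)
flip (439/2149) -> (2149/439): both odd, 439 mod 4 = 3, 2149 mod 4 = 1, so the flip contributes +1; sign now -1
(2149/439): 2149 mod 439 = 393, so (2149/439) = (393/439)
flip (393/439) -> (439/393): both odd, 393 mod 4 = 1, 439 mod 4 = 3, so the flip contributes +1; sign now -1
(439/393): 439 mod 393 = 46, so (439/393) = (46/393)
factor out 2^1: 46 = 2^1·23; with 393 mod 8 = 1, (2/393) = +1; sign now -1; continue with (23/393)
flip (23/393) -> (393/23): both odd, 23 mod 4 = 3, 393 mod 4 = 1, so the flip contributes +1; sign now -1
(393/23): 393 mod 23 = 2, so (393/23) = (2/23)
factor out 2^1: 2 = 2^1·1; with 23 mod 8 = 7, (2/23) = +1; sign now -1; continue with (1/23)
reached (1/23) = 1, so the symbol is -1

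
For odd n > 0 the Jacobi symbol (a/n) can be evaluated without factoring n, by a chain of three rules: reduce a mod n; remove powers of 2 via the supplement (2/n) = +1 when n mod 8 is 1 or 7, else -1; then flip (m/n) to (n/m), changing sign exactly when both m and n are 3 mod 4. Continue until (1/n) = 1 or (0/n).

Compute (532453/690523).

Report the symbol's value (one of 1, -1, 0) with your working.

flip (532453/690523) -> (690523/532453): both odd, 532453 mod 4 = 1, 690523 mod 4 = 3, so the flip contributes +1; sign now +1
(690523/532453): 690523 mod 532453 = 158070, so (690523/532453) = (158070/532453)
factor out 2^1: 158070 = 2^1·79035; with 532453 mod 8 = 5, (2/532453) = -1; sign now -1; continue with (79035/532453)
flip (79035/532453) -> (532453/79035): both odd, 79035 mod 4 = 3, 532453 mod 4 = 1, so the flip contributes +1; sign now -1
(532453/79035): 532453 mod 79035 = 58243, so (532453/79035) = (58243/79035)
flip (58243/79035) -> (79035/58243): both odd, 58243 mod 4 = 3, 79035 mod 4 = 3, so the flip contributes -1; sign now +1
(79035/58243): 79035 mod 58243 = 20792, so (79035/58243) = (20792/58243)
factor out 2^3: 20792 = 2^3·2599; with 58243 mod 8 = 3, (2/58243) = -1; sign now -1; continue with (2599/58243)
flip (2599/58243) -> (58243/2599): both odd, 2599 mod 4 = 3, 58243 mod 4 = 3, so the flip contributes -1; sign now +1
(58243/2599): 58243 mod 2599 = 1065, so (58243/2599) = (1065/2599)
flip (1065/2599) -> (2599/1065): both odd, 1065 mod 4 = 1, 2599 mod 4 = 3, so the flip contributes +1; sign now +1
(2599/1065): 2599 mod 1065 = 469, so (2599/1065) = (469/1065)
flip (469/1065) -> (1065/469): both odd, 469 mod 4 = 1, 1065 mod 4 = 1, so the flip contributes +1; sign now +1
(1065/469): 1065 mod 469 = 127, so (1065/469) = (127/469)
flip (127/469) -> (469/127): both odd, 127 mod 4 = 3, 469 mod 4 = 1, so the flip contributes +1; sign now +1
(469/127): 469 mod 127 = 88, so (469/127) = (88/127)
factor out 2^3: 88 = 2^3·11; with 127 mod 8 = 7, (2/127) = +1; sign now +1; continue with (11/127)
flip (11/127) -> (127/11): both odd, 11 mod 4 = 3, 127 mod 4 = 3, so the flip contributes -1; sign now -1
(127/11): 127 mod 11 = 6, so (127/11) = (6/11)
factor out 2^1: 6 = 2^1·3; with 11 mod 8 = 3, (2/11) = -1; sign now +1; continue with (3/11)
flip (3/11) -> (11/3): both odd, 3 mod 4 = 3, 11 mod 4 = 3, so the flip contributes -1; sign now -1
(11/3): 11 mod 3 = 2, so (11/3) = (2/3)
factor out 2^1: 2 = 2^1·1; with 3 mod 8 = 3, (2/3) = -1; sign now +1; continue with (1/3)
reached (1/3) = 1, so the symbol is +1

1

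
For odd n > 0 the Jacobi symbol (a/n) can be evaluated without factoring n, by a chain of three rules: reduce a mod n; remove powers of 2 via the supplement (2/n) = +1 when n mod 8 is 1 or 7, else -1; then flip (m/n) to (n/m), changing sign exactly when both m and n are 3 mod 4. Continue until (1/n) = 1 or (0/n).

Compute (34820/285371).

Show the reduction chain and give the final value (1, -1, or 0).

-1

34820 = 2^2·8705; (2/285371) = -1 since 285371 mod 8 = 3, so (34820/285371) = (-1)^2·(8705/285371); sign now +1
reciprocity: (8705/285371) = +1·(285371/8705) since 8705 mod 4 = 1, 285371 mod 4 = 3; sign now +1
(285371/8705) = (6811/8705)   [reduce mod 8705]
reciprocity: (6811/8705) = +1·(8705/6811) since 6811 mod 4 = 3, 8705 mod 4 = 1; sign now +1
(8705/6811) = (1894/6811)   [reduce mod 6811]
1894 = 2^1·947; (2/6811) = -1 since 6811 mod 8 = 3, so (1894/6811) = (-1)^1·(947/6811); sign now -1
reciprocity: (947/6811) = -1·(6811/947) since 947 mod 4 = 3, 6811 mod 4 = 3; sign now +1
(6811/947) = (182/947)   [reduce mod 947]
182 = 2^1·91; (2/947) = -1 since 947 mod 8 = 3, so (182/947) = (-1)^1·(91/947); sign now -1
reciprocity: (91/947) = -1·(947/91) since 91 mod 4 = 3, 947 mod 4 = 3; sign now +1
(947/91) = (37/91)   [reduce mod 91]
reciprocity: (37/91) = +1·(91/37) since 37 mod 4 = 1, 91 mod 4 = 3; sign now +1
(91/37) = (17/37)   [reduce mod 37]
reciprocity: (17/37) = +1·(37/17) since 17 mod 4 = 1, 37 mod 4 = 1; sign now +1
(37/17) = (3/17)   [reduce mod 17]
reciprocity: (3/17) = +1·(17/3) since 3 mod 4 = 3, 17 mod 4 = 1; sign now +1
(17/3) = (2/3)   [reduce mod 3]
2 = 2^1·1; (2/3) = -1 since 3 mod 8 = 3, so (2/3) = (-1)^1·(1/3); sign now -1
(1/3) = 1; final value = sign = -1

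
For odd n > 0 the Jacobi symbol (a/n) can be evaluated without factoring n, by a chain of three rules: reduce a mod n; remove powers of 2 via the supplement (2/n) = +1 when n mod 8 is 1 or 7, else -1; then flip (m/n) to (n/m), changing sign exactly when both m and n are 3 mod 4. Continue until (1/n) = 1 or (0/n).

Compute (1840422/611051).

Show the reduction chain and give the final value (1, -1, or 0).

1

(1840422/611051) = (7269/611051)   [reduce mod 611051]
reciprocity: (7269/611051) = +1·(611051/7269) since 7269 mod 4 = 1, 611051 mod 4 = 3; sign now +1
(611051/7269) = (455/7269)   [reduce mod 7269]
reciprocity: (455/7269) = +1·(7269/455) since 455 mod 4 = 3, 7269 mod 4 = 1; sign now +1
(7269/455) = (444/455)   [reduce mod 455]
444 = 2^2·111; (2/455) = +1 since 455 mod 8 = 7, so (444/455) = (+1)^2·(111/455); sign now +1
reciprocity: (111/455) = -1·(455/111) since 111 mod 4 = 3, 455 mod 4 = 3; sign now -1
(455/111) = (11/111)   [reduce mod 111]
reciprocity: (11/111) = -1·(111/11) since 11 mod 4 = 3, 111 mod 4 = 3; sign now +1
(111/11) = (1/11)   [reduce mod 11]
(1/11) = 1; final value = sign = +1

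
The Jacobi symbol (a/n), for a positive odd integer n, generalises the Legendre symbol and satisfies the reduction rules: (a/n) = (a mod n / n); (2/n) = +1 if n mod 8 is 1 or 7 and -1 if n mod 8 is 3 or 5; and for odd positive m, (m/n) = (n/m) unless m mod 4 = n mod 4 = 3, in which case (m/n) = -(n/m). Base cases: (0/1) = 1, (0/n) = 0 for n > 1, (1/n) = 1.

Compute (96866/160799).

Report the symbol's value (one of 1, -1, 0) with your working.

1

factor out 2^1: 96866 = 2^1·48433; with 160799 mod 8 = 7, (2/160799) = +1; sign now +1; continue with (48433/160799)
flip (48433/160799) -> (160799/48433): both odd, 48433 mod 4 = 1, 160799 mod 4 = 3, so the flip contributes +1; sign now +1
(160799/48433): 160799 mod 48433 = 15500, so (160799/48433) = (15500/48433)
factor out 2^2: 15500 = 2^2·3875; with 48433 mod 8 = 1, (2/48433) = +1; sign now +1; continue with (3875/48433)
flip (3875/48433) -> (48433/3875): both odd, 3875 mod 4 = 3, 48433 mod 4 = 1, so the flip contributes +1; sign now +1
(48433/3875): 48433 mod 3875 = 1933, so (48433/3875) = (1933/3875)
flip (1933/3875) -> (3875/1933): both odd, 1933 mod 4 = 1, 3875 mod 4 = 3, so the flip contributes +1; sign now +1
(3875/1933): 3875 mod 1933 = 9, so (3875/1933) = (9/1933)
flip (9/1933) -> (1933/9): both odd, 9 mod 4 = 1, 1933 mod 4 = 1, so the flip contributes +1; sign now +1
(1933/9): 1933 mod 9 = 7, so (1933/9) = (7/9)
flip (7/9) -> (9/7): both odd, 7 mod 4 = 3, 9 mod 4 = 1, so the flip contributes +1; sign now +1
(9/7): 9 mod 7 = 2, so (9/7) = (2/7)
factor out 2^1: 2 = 2^1·1; with 7 mod 8 = 7, (2/7) = +1; sign now +1; continue with (1/7)
reached (1/7) = 1, so the symbol is +1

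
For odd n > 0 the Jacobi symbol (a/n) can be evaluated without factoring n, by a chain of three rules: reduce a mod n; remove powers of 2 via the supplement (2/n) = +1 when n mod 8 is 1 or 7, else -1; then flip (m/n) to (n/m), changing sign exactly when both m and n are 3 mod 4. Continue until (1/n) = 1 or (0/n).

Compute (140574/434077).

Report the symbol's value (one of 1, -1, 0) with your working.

factor out 2^1: 140574 = 2^1·70287; with 434077 mod 8 = 5, (2/434077) = -1; sign now -1; continue with (70287/434077)
flip (70287/434077) -> (434077/70287): both odd, 70287 mod 4 = 3, 434077 mod 4 = 1, so the flip contributes +1; sign now -1
(434077/70287): 434077 mod 70287 = 12355, so (434077/70287) = (12355/70287)
flip (12355/70287) -> (70287/12355): both odd, 12355 mod 4 = 3, 70287 mod 4 = 3, so the flip contributes -1; sign now +1
(70287/12355): 70287 mod 12355 = 8512, so (70287/12355) = (8512/12355)
factor out 2^6: 8512 = 2^6·133; with 12355 mod 8 = 3, (2/12355) = -1; sign now +1; continue with (133/12355)
flip (133/12355) -> (12355/133): both odd, 133 mod 4 = 1, 12355 mod 4 = 3, so the flip contributes +1; sign now +1
(12355/133): 12355 mod 133 = 119, so (12355/133) = (119/133)
flip (119/133) -> (133/119): both odd, 119 mod 4 = 3, 133 mod 4 = 1, so the flip contributes +1; sign now +1
(133/119): 133 mod 119 = 14, so (133/119) = (14/119)
factor out 2^1: 14 = 2^1·7; with 119 mod 8 = 7, (2/119) = +1; sign now +1; continue with (7/119)
flip (7/119) -> (119/7): both odd, 7 mod 4 = 3, 119 mod 4 = 3, so the flip contributes -1; sign now -1
(119/7): 119 mod 7 = 0, so (119/7) = (0/7)
reached (0/7); gcd(a, n) > 1, so (0/7) = 0 and the symbol is 0

0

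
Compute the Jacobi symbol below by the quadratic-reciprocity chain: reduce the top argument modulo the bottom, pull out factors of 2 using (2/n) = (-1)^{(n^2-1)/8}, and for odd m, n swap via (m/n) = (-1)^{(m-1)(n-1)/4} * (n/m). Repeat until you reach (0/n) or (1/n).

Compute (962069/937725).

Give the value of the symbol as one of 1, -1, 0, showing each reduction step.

(962069/937725) = (24344/937725)   [reduce mod 937725]
24344 = 2^3·3043; (2/937725) = -1 since 937725 mod 8 = 5, so (24344/937725) = (-1)^3·(3043/937725); sign now -1
reciprocity: (3043/937725) = +1·(937725/3043) since 3043 mod 4 = 3, 937725 mod 4 = 1; sign now -1
(937725/3043) = (481/3043)   [reduce mod 3043]
reciprocity: (481/3043) = +1·(3043/481) since 481 mod 4 = 1, 3043 mod 4 = 3; sign now -1
(3043/481) = (157/481)   [reduce mod 481]
reciprocity: (157/481) = +1·(481/157) since 157 mod 4 = 1, 481 mod 4 = 1; sign now -1
(481/157) = (10/157)   [reduce mod 157]
10 = 2^1·5; (2/157) = -1 since 157 mod 8 = 5, so (10/157) = (-1)^1·(5/157); sign now +1
reciprocity: (5/157) = +1·(157/5) since 5 mod 4 = 1, 157 mod 4 = 1; sign now +1
(157/5) = (2/5)   [reduce mod 5]
2 = 2^1·1; (2/5) = -1 since 5 mod 8 = 5, so (2/5) = (-1)^1·(1/5); sign now -1
(1/5) = 1; final value = sign = -1

-1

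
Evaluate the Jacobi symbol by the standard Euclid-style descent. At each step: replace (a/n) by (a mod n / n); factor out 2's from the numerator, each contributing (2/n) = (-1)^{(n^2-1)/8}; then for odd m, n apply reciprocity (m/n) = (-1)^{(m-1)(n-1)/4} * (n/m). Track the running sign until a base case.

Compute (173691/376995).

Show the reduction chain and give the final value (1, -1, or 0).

0

flip (173691/376995) -> (376995/173691): both odd, 173691 mod 4 = 3, 376995 mod 4 = 3, so the flip contributes -1; sign now -1
(376995/173691): 376995 mod 173691 = 29613, so (376995/173691) = (29613/173691)
flip (29613/173691) -> (173691/29613): both odd, 29613 mod 4 = 1, 173691 mod 4 = 3, so the flip contributes +1; sign now -1
(173691/29613): 173691 mod 29613 = 25626, so (173691/29613) = (25626/29613)
factor out 2^1: 25626 = 2^1·12813; with 29613 mod 8 = 5, (2/29613) = -1; sign now +1; continue with (12813/29613)
flip (12813/29613) -> (29613/12813): both odd, 12813 mod 4 = 1, 29613 mod 4 = 1, so the flip contributes +1; sign now +1
(29613/12813): 29613 mod 12813 = 3987, so (29613/12813) = (3987/12813)
flip (3987/12813) -> (12813/3987): both odd, 3987 mod 4 = 3, 12813 mod 4 = 1, so the flip contributes +1; sign now +1
(12813/3987): 12813 mod 3987 = 852, so (12813/3987) = (852/3987)
factor out 2^2: 852 = 2^2·213; with 3987 mod 8 = 3, (2/3987) = -1; sign now +1; continue with (213/3987)
flip (213/3987) -> (3987/213): both odd, 213 mod 4 = 1, 3987 mod 4 = 3, so the flip contributes +1; sign now +1
(3987/213): 3987 mod 213 = 153, so (3987/213) = (153/213)
flip (153/213) -> (213/153): both odd, 153 mod 4 = 1, 213 mod 4 = 1, so the flip contributes +1; sign now +1
(213/153): 213 mod 153 = 60, so (213/153) = (60/153)
factor out 2^2: 60 = 2^2·15; with 153 mod 8 = 1, (2/153) = +1; sign now +1; continue with (15/153)
flip (15/153) -> (153/15): both odd, 15 mod 4 = 3, 153 mod 4 = 1, so the flip contributes +1; sign now +1
(153/15): 153 mod 15 = 3, so (153/15) = (3/15)
flip (3/15) -> (15/3): both odd, 3 mod 4 = 3, 15 mod 4 = 3, so the flip contributes -1; sign now -1
(15/3): 15 mod 3 = 0, so (15/3) = (0/3)
reached (0/3); gcd(a, n) > 1, so (0/3) = 0 and the symbol is 0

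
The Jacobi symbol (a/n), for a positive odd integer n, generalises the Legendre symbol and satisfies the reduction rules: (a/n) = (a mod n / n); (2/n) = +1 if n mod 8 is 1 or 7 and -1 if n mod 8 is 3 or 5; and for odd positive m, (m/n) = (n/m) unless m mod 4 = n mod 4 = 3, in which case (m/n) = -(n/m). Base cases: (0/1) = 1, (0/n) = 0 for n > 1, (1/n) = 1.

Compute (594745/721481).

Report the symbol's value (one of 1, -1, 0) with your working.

reciprocity: (594745/721481) = +1·(721481/594745) since 594745 mod 4 = 1, 721481 mod 4 = 1; sign now +1
(721481/594745) = (126736/594745)   [reduce mod 594745]
126736 = 2^4·7921; (2/594745) = +1 since 594745 mod 8 = 1, so (126736/594745) = (+1)^4·(7921/594745); sign now +1
reciprocity: (7921/594745) = +1·(594745/7921) since 7921 mod 4 = 1, 594745 mod 4 = 1; sign now +1
(594745/7921) = (670/7921)   [reduce mod 7921]
670 = 2^1·335; (2/7921) = +1 since 7921 mod 8 = 1, so (670/7921) = (+1)^1·(335/7921); sign now +1
reciprocity: (335/7921) = +1·(7921/335) since 335 mod 4 = 3, 7921 mod 4 = 1; sign now +1
(7921/335) = (216/335)   [reduce mod 335]
216 = 2^3·27; (2/335) = +1 since 335 mod 8 = 7, so (216/335) = (+1)^3·(27/335); sign now +1
reciprocity: (27/335) = -1·(335/27) since 27 mod 4 = 3, 335 mod 4 = 3; sign now -1
(335/27) = (11/27)   [reduce mod 27]
reciprocity: (11/27) = -1·(27/11) since 11 mod 4 = 3, 27 mod 4 = 3; sign now +1
(27/11) = (5/11)   [reduce mod 11]
reciprocity: (5/11) = +1·(11/5) since 5 mod 4 = 1, 11 mod 4 = 3; sign now +1
(11/5) = (1/5)   [reduce mod 5]
(1/5) = 1; final value = sign = +1

1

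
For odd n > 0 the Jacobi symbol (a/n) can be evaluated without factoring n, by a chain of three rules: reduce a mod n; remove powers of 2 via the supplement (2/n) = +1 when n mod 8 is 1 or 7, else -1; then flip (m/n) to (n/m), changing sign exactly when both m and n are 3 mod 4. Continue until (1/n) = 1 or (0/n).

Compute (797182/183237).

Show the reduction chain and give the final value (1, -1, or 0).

(797182/183237) = (64234/183237)   [reduce mod 183237]
64234 = 2^1·32117; (2/183237) = -1 since 183237 mod 8 = 5, so (64234/183237) = (-1)^1·(32117/183237); sign now -1
reciprocity: (32117/183237) = +1·(183237/32117) since 32117 mod 4 = 1, 183237 mod 4 = 1; sign now -1
(183237/32117) = (22652/32117)   [reduce mod 32117]
22652 = 2^2·5663; (2/32117) = -1 since 32117 mod 8 = 5, so (22652/32117) = (-1)^2·(5663/32117); sign now -1
reciprocity: (5663/32117) = +1·(32117/5663) since 5663 mod 4 = 3, 32117 mod 4 = 1; sign now -1
(32117/5663) = (3802/5663)   [reduce mod 5663]
3802 = 2^1·1901; (2/5663) = +1 since 5663 mod 8 = 7, so (3802/5663) = (+1)^1·(1901/5663); sign now -1
reciprocity: (1901/5663) = +1·(5663/1901) since 1901 mod 4 = 1, 5663 mod 4 = 3; sign now -1
(5663/1901) = (1861/1901)   [reduce mod 1901]
reciprocity: (1861/1901) = +1·(1901/1861) since 1861 mod 4 = 1, 1901 mod 4 = 1; sign now -1
(1901/1861) = (40/1861)   [reduce mod 1861]
40 = 2^3·5; (2/1861) = -1 since 1861 mod 8 = 5, so (40/1861) = (-1)^3·(5/1861); sign now +1
reciprocity: (5/1861) = +1·(1861/5) since 5 mod 4 = 1, 1861 mod 4 = 1; sign now +1
(1861/5) = (1/5)   [reduce mod 5]
(1/5) = 1; final value = sign = +1

1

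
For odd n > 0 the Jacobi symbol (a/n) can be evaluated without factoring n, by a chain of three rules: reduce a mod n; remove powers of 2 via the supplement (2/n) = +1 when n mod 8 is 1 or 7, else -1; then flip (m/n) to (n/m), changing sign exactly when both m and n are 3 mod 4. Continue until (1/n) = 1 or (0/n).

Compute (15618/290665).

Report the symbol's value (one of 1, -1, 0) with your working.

-1

factor out 2^1: 15618 = 2^1·7809; with 290665 mod 8 = 1, (2/290665) = +1; sign now +1; continue with (7809/290665)
flip (7809/290665) -> (290665/7809): both odd, 7809 mod 4 = 1, 290665 mod 4 = 1, so the flip contributes +1; sign now +1
(290665/7809): 290665 mod 7809 = 1732, so (290665/7809) = (1732/7809)
factor out 2^2: 1732 = 2^2·433; with 7809 mod 8 = 1, (2/7809) = +1; sign now +1; continue with (433/7809)
flip (433/7809) -> (7809/433): both odd, 433 mod 4 = 1, 7809 mod 4 = 1, so the flip contributes +1; sign now +1
(7809/433): 7809 mod 433 = 15, so (7809/433) = (15/433)
flip (15/433) -> (433/15): both odd, 15 mod 4 = 3, 433 mod 4 = 1, so the flip contributes +1; sign now +1
(433/15): 433 mod 15 = 13, so (433/15) = (13/15)
flip (13/15) -> (15/13): both odd, 13 mod 4 = 1, 15 mod 4 = 3, so the flip contributes +1; sign now +1
(15/13): 15 mod 13 = 2, so (15/13) = (2/13)
factor out 2^1: 2 = 2^1·1; with 13 mod 8 = 5, (2/13) = -1; sign now -1; continue with (1/13)
reached (1/13) = 1, so the symbol is -1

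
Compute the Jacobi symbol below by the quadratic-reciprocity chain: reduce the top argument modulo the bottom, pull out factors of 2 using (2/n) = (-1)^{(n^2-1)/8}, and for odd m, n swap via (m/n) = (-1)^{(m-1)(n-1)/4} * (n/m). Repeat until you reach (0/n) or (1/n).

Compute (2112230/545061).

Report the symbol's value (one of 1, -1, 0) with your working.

(2112230/545061): 2112230 mod 545061 = 477047, so (2112230/545061) = (477047/545061)
flip (477047/545061) -> (545061/477047): both odd, 477047 mod 4 = 3, 545061 mod 4 = 1, so the flip contributes +1; sign now +1
(545061/477047): 545061 mod 477047 = 68014, so (545061/477047) = (68014/477047)
factor out 2^1: 68014 = 2^1·34007; with 477047 mod 8 = 7, (2/477047) = +1; sign now +1; continue with (34007/477047)
flip (34007/477047) -> (477047/34007): both odd, 34007 mod 4 = 3, 477047 mod 4 = 3, so the flip contributes -1; sign now -1
(477047/34007): 477047 mod 34007 = 949, so (477047/34007) = (949/34007)
flip (949/34007) -> (34007/949): both odd, 949 mod 4 = 1, 34007 mod 4 = 3, so the flip contributes +1; sign now -1
(34007/949): 34007 mod 949 = 792, so (34007/949) = (792/949)
factor out 2^3: 792 = 2^3·99; with 949 mod 8 = 5, (2/949) = -1; sign now +1; continue with (99/949)
flip (99/949) -> (949/99): both odd, 99 mod 4 = 3, 949 mod 4 = 1, so the flip contributes +1; sign now +1
(949/99): 949 mod 99 = 58, so (949/99) = (58/99)
factor out 2^1: 58 = 2^1·29; with 99 mod 8 = 3, (2/99) = -1; sign now -1; continue with (29/99)
flip (29/99) -> (99/29): both odd, 29 mod 4 = 1, 99 mod 4 = 3, so the flip contributes +1; sign now -1
(99/29): 99 mod 29 = 12, so (99/29) = (12/29)
factor out 2^2: 12 = 2^2·3; with 29 mod 8 = 5, (2/29) = -1; sign now -1; continue with (3/29)
flip (3/29) -> (29/3): both odd, 3 mod 4 = 3, 29 mod 4 = 1, so the flip contributes +1; sign now -1
(29/3): 29 mod 3 = 2, so (29/3) = (2/3)
factor out 2^1: 2 = 2^1·1; with 3 mod 8 = 3, (2/3) = -1; sign now +1; continue with (1/3)
reached (1/3) = 1, so the symbol is +1

1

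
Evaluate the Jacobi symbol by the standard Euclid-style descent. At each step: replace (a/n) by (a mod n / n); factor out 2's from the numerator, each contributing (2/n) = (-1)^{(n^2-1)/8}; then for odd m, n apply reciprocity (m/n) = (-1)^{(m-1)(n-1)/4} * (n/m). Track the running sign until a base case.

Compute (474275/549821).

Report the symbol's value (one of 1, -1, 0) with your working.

flip (474275/549821) -> (549821/474275): both odd, 474275 mod 4 = 3, 549821 mod 4 = 1, so the flip contributes +1; sign now +1
(549821/474275): 549821 mod 474275 = 75546, so (549821/474275) = (75546/474275)
factor out 2^1: 75546 = 2^1·37773; with 474275 mod 8 = 3, (2/474275) = -1; sign now -1; continue with (37773/474275)
flip (37773/474275) -> (474275/37773): both odd, 37773 mod 4 = 1, 474275 mod 4 = 3, so the flip contributes +1; sign now -1
(474275/37773): 474275 mod 37773 = 20999, so (474275/37773) = (20999/37773)
flip (20999/37773) -> (37773/20999): both odd, 20999 mod 4 = 3, 37773 mod 4 = 1, so the flip contributes +1; sign now -1
(37773/20999): 37773 mod 20999 = 16774, so (37773/20999) = (16774/20999)
factor out 2^1: 16774 = 2^1·8387; with 20999 mod 8 = 7, (2/20999) = +1; sign now -1; continue with (8387/20999)
flip (8387/20999) -> (20999/8387): both odd, 8387 mod 4 = 3, 20999 mod 4 = 3, so the flip contributes -1; sign now +1
(20999/8387): 20999 mod 8387 = 4225, so (20999/8387) = (4225/8387)
flip (4225/8387) -> (8387/4225): both odd, 4225 mod 4 = 1, 8387 mod 4 = 3, so the flip contributes +1; sign now +1
(8387/4225): 8387 mod 4225 = 4162, so (8387/4225) = (4162/4225)
factor out 2^1: 4162 = 2^1·2081; with 4225 mod 8 = 1, (2/4225) = +1; sign now +1; continue with (2081/4225)
flip (2081/4225) -> (4225/2081): both odd, 2081 mod 4 = 1, 4225 mod 4 = 1, so the flip contributes +1; sign now +1
(4225/2081): 4225 mod 2081 = 63, so (4225/2081) = (63/2081)
flip (63/2081) -> (2081/63): both odd, 63 mod 4 = 3, 2081 mod 4 = 1, so the flip contributes +1; sign now +1
(2081/63): 2081 mod 63 = 2, so (2081/63) = (2/63)
factor out 2^1: 2 = 2^1·1; with 63 mod 8 = 7, (2/63) = +1; sign now +1; continue with (1/63)
reached (1/63) = 1, so the symbol is +1

1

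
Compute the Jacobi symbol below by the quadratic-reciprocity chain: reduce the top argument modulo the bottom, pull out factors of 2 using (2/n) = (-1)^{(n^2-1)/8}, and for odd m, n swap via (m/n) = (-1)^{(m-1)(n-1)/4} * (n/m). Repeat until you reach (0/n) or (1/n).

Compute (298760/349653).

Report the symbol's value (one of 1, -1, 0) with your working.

1

298760 = 2^3·37345; (2/349653) = -1 since 349653 mod 8 = 5, so (298760/349653) = (-1)^3·(37345/349653); sign now -1
reciprocity: (37345/349653) = +1·(349653/37345) since 37345 mod 4 = 1, 349653 mod 4 = 1; sign now -1
(349653/37345) = (13548/37345)   [reduce mod 37345]
13548 = 2^2·3387; (2/37345) = +1 since 37345 mod 8 = 1, so (13548/37345) = (+1)^2·(3387/37345); sign now -1
reciprocity: (3387/37345) = +1·(37345/3387) since 3387 mod 4 = 3, 37345 mod 4 = 1; sign now -1
(37345/3387) = (88/3387)   [reduce mod 3387]
88 = 2^3·11; (2/3387) = -1 since 3387 mod 8 = 3, so (88/3387) = (-1)^3·(11/3387); sign now +1
reciprocity: (11/3387) = -1·(3387/11) since 11 mod 4 = 3, 3387 mod 4 = 3; sign now -1
(3387/11) = (10/11)   [reduce mod 11]
10 = 2^1·5; (2/11) = -1 since 11 mod 8 = 3, so (10/11) = (-1)^1·(5/11); sign now +1
reciprocity: (5/11) = +1·(11/5) since 5 mod 4 = 1, 11 mod 4 = 3; sign now +1
(11/5) = (1/5)   [reduce mod 5]
(1/5) = 1; final value = sign = +1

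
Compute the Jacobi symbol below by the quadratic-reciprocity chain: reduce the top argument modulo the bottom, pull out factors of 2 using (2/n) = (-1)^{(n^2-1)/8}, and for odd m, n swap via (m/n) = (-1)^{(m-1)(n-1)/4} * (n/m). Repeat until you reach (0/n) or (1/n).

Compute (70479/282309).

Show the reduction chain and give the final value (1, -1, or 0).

0

reciprocity: (70479/282309) = +1·(282309/70479) since 70479 mod 4 = 3, 282309 mod 4 = 1; sign now +1
(282309/70479) = (393/70479)   [reduce mod 70479]
reciprocity: (393/70479) = +1·(70479/393) since 393 mod 4 = 1, 70479 mod 4 = 3; sign now +1
(70479/393) = (132/393)   [reduce mod 393]
132 = 2^2·33; (2/393) = +1 since 393 mod 8 = 1, so (132/393) = (+1)^2·(33/393); sign now +1
reciprocity: (33/393) = +1·(393/33) since 33 mod 4 = 1, 393 mod 4 = 1; sign now +1
(393/33) = (30/33)   [reduce mod 33]
30 = 2^1·15; (2/33) = +1 since 33 mod 8 = 1, so (30/33) = (+1)^1·(15/33); sign now +1
reciprocity: (15/33) = +1·(33/15) since 15 mod 4 = 3, 33 mod 4 = 1; sign now +1
(33/15) = (3/15)   [reduce mod 15]
reciprocity: (3/15) = -1·(15/3) since 3 mod 4 = 3, 15 mod 4 = 3; sign now -1
(15/3) = (0/3)   [reduce mod 3]
(0/3) = 0   [gcd(a, n) > 1]; final value = 0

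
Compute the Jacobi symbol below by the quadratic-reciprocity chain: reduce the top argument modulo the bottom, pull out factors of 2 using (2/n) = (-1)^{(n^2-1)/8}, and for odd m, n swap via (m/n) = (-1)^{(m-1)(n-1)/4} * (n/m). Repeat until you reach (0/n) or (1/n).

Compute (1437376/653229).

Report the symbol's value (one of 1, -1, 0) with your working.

(1437376/653229): 1437376 mod 653229 = 130918, so (1437376/653229) = (130918/653229)
factor out 2^1: 130918 = 2^1·65459; with 653229 mod 8 = 5, (2/653229) = -1; sign now -1; continue with (65459/653229)
flip (65459/653229) -> (653229/65459): both odd, 65459 mod 4 = 3, 653229 mod 4 = 1, so the flip contributes +1; sign now -1
(653229/65459): 653229 mod 65459 = 64098, so (653229/65459) = (64098/65459)
factor out 2^1: 64098 = 2^1·32049; with 65459 mod 8 = 3, (2/65459) = -1; sign now +1; continue with (32049/65459)
flip (32049/65459) -> (65459/32049): both odd, 32049 mod 4 = 1, 65459 mod 4 = 3, so the flip contributes +1; sign now +1
(65459/32049): 65459 mod 32049 = 1361, so (65459/32049) = (1361/32049)
flip (1361/32049) -> (32049/1361): both odd, 1361 mod 4 = 1, 32049 mod 4 = 1, so the flip contributes +1; sign now +1
(32049/1361): 32049 mod 1361 = 746, so (32049/1361) = (746/1361)
factor out 2^1: 746 = 2^1·373; with 1361 mod 8 = 1, (2/1361) = +1; sign now +1; continue with (373/1361)
flip (373/1361) -> (1361/373): both odd, 373 mod 4 = 1, 1361 mod 4 = 1, so the flip contributes +1; sign now +1
(1361/373): 1361 mod 373 = 242, so (1361/373) = (242/373)
factor out 2^1: 242 = 2^1·121; with 373 mod 8 = 5, (2/373) = -1; sign now -1; continue with (121/373)
flip (121/373) -> (373/121): both odd, 121 mod 4 = 1, 373 mod 4 = 1, so the flip contributes +1; sign now -1
(373/121): 373 mod 121 = 10, so (373/121) = (10/121)
factor out 2^1: 10 = 2^1·5; with 121 mod 8 = 1, (2/121) = +1; sign now -1; continue with (5/121)
flip (5/121) -> (121/5): both odd, 5 mod 4 = 1, 121 mod 4 = 1, so the flip contributes +1; sign now -1
(121/5): 121 mod 5 = 1, so (121/5) = (1/5)
reached (1/5) = 1, so the symbol is -1

-1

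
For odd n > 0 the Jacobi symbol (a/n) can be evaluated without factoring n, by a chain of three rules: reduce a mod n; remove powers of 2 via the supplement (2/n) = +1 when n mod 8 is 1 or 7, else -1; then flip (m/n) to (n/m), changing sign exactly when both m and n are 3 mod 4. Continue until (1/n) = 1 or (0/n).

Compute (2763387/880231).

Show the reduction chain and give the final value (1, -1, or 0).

(2763387/880231): 2763387 mod 880231 = 122694, so (2763387/880231) = (122694/880231)
factor out 2^1: 122694 = 2^1·61347; with 880231 mod 8 = 7, (2/880231) = +1; sign now +1; continue with (61347/880231)
flip (61347/880231) -> (880231/61347): both odd, 61347 mod 4 = 3, 880231 mod 4 = 3, so the flip contributes -1; sign now -1
(880231/61347): 880231 mod 61347 = 21373, so (880231/61347) = (21373/61347)
flip (21373/61347) -> (61347/21373): both odd, 21373 mod 4 = 1, 61347 mod 4 = 3, so the flip contributes +1; sign now -1
(61347/21373): 61347 mod 21373 = 18601, so (61347/21373) = (18601/21373)
flip (18601/21373) -> (21373/18601): both odd, 18601 mod 4 = 1, 21373 mod 4 = 1, so the flip contributes +1; sign now -1
(21373/18601): 21373 mod 18601 = 2772, so (21373/18601) = (2772/18601)
factor out 2^2: 2772 = 2^2·693; with 18601 mod 8 = 1, (2/18601) = +1; sign now -1; continue with (693/18601)
flip (693/18601) -> (18601/693): both odd, 693 mod 4 = 1, 18601 mod 4 = 1, so the flip contributes +1; sign now -1
(18601/693): 18601 mod 693 = 583, so (18601/693) = (583/693)
flip (583/693) -> (693/583): both odd, 583 mod 4 = 3, 693 mod 4 = 1, so the flip contributes +1; sign now -1
(693/583): 693 mod 583 = 110, so (693/583) = (110/583)
factor out 2^1: 110 = 2^1·55; with 583 mod 8 = 7, (2/583) = +1; sign now -1; continue with (55/583)
flip (55/583) -> (583/55): both odd, 55 mod 4 = 3, 583 mod 4 = 3, so the flip contributes -1; sign now +1
(583/55): 583 mod 55 = 33, so (583/55) = (33/55)
flip (33/55) -> (55/33): both odd, 33 mod 4 = 1, 55 mod 4 = 3, so the flip contributes +1; sign now +1
(55/33): 55 mod 33 = 22, so (55/33) = (22/33)
factor out 2^1: 22 = 2^1·11; with 33 mod 8 = 1, (2/33) = +1; sign now +1; continue with (11/33)
flip (11/33) -> (33/11): both odd, 11 mod 4 = 3, 33 mod 4 = 1, so the flip contributes +1; sign now +1
(33/11): 33 mod 11 = 0, so (33/11) = (0/11)
reached (0/11); gcd(a, n) > 1, so (0/11) = 0 and the symbol is 0

0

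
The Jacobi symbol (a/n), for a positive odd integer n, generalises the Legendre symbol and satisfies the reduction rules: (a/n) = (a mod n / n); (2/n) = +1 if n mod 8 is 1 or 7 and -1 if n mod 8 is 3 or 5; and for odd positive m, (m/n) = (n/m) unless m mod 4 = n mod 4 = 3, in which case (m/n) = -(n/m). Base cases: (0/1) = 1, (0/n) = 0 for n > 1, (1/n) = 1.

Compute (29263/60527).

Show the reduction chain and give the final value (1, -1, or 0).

reciprocity: (29263/60527) = -1·(60527/29263) since 29263 mod 4 = 3, 60527 mod 4 = 3; sign now -1
(60527/29263) = (2001/29263)   [reduce mod 29263]
reciprocity: (2001/29263) = +1·(29263/2001) since 2001 mod 4 = 1, 29263 mod 4 = 3; sign now -1
(29263/2001) = (1249/2001)   [reduce mod 2001]
reciprocity: (1249/2001) = +1·(2001/1249) since 1249 mod 4 = 1, 2001 mod 4 = 1; sign now -1
(2001/1249) = (752/1249)   [reduce mod 1249]
752 = 2^4·47; (2/1249) = +1 since 1249 mod 8 = 1, so (752/1249) = (+1)^4·(47/1249); sign now -1
reciprocity: (47/1249) = +1·(1249/47) since 47 mod 4 = 3, 1249 mod 4 = 1; sign now -1
(1249/47) = (27/47)   [reduce mod 47]
reciprocity: (27/47) = -1·(47/27) since 27 mod 4 = 3, 47 mod 4 = 3; sign now +1
(47/27) = (20/27)   [reduce mod 27]
20 = 2^2·5; (2/27) = -1 since 27 mod 8 = 3, so (20/27) = (-1)^2·(5/27); sign now +1
reciprocity: (5/27) = +1·(27/5) since 5 mod 4 = 1, 27 mod 4 = 3; sign now +1
(27/5) = (2/5)   [reduce mod 5]
2 = 2^1·1; (2/5) = -1 since 5 mod 8 = 5, so (2/5) = (-1)^1·(1/5); sign now -1
(1/5) = 1; final value = sign = -1

-1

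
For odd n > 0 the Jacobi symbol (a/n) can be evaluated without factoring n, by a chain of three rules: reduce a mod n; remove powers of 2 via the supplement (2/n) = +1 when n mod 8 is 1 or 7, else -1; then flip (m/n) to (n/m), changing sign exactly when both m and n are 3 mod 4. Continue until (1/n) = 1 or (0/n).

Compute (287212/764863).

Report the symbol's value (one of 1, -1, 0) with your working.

287212 = 2^2·71803; (2/764863) = +1 since 764863 mod 8 = 7, so (287212/764863) = (+1)^2·(71803/764863); sign now +1
reciprocity: (71803/764863) = -1·(764863/71803) since 71803 mod 4 = 3, 764863 mod 4 = 3; sign now -1
(764863/71803) = (46833/71803)   [reduce mod 71803]
reciprocity: (46833/71803) = +1·(71803/46833) since 46833 mod 4 = 1, 71803 mod 4 = 3; sign now -1
(71803/46833) = (24970/46833)   [reduce mod 46833]
24970 = 2^1·12485; (2/46833) = +1 since 46833 mod 8 = 1, so (24970/46833) = (+1)^1·(12485/46833); sign now -1
reciprocity: (12485/46833) = +1·(46833/12485) since 12485 mod 4 = 1, 46833 mod 4 = 1; sign now -1
(46833/12485) = (9378/12485)   [reduce mod 12485]
9378 = 2^1·4689; (2/12485) = -1 since 12485 mod 8 = 5, so (9378/12485) = (-1)^1·(4689/12485); sign now +1
reciprocity: (4689/12485) = +1·(12485/4689) since 4689 mod 4 = 1, 12485 mod 4 = 1; sign now +1
(12485/4689) = (3107/4689)   [reduce mod 4689]
reciprocity: (3107/4689) = +1·(4689/3107) since 3107 mod 4 = 3, 4689 mod 4 = 1; sign now +1
(4689/3107) = (1582/3107)   [reduce mod 3107]
1582 = 2^1·791; (2/3107) = -1 since 3107 mod 8 = 3, so (1582/3107) = (-1)^1·(791/3107); sign now -1
reciprocity: (791/3107) = -1·(3107/791) since 791 mod 4 = 3, 3107 mod 4 = 3; sign now +1
(3107/791) = (734/791)   [reduce mod 791]
734 = 2^1·367; (2/791) = +1 since 791 mod 8 = 7, so (734/791) = (+1)^1·(367/791); sign now +1
reciprocity: (367/791) = -1·(791/367) since 367 mod 4 = 3, 791 mod 4 = 3; sign now -1
(791/367) = (57/367)   [reduce mod 367]
reciprocity: (57/367) = +1·(367/57) since 57 mod 4 = 1, 367 mod 4 = 3; sign now -1
(367/57) = (25/57)   [reduce mod 57]
reciprocity: (25/57) = +1·(57/25) since 25 mod 4 = 1, 57 mod 4 = 1; sign now -1
(57/25) = (7/25)   [reduce mod 25]
reciprocity: (7/25) = +1·(25/7) since 7 mod 4 = 3, 25 mod 4 = 1; sign now -1
(25/7) = (4/7)   [reduce mod 7]
4 = 2^2·1; (2/7) = +1 since 7 mod 8 = 7, so (4/7) = (+1)^2·(1/7); sign now -1
(1/7) = 1; final value = sign = -1

-1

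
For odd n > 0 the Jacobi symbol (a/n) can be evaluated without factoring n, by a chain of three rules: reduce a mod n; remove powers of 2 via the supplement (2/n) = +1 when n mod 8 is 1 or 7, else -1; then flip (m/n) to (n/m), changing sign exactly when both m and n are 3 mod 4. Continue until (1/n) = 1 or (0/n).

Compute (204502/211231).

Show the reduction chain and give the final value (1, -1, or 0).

-1

factor out 2^1: 204502 = 2^1·102251; with 211231 mod 8 = 7, (2/211231) = +1; sign now +1; continue with (102251/211231)
flip (102251/211231) -> (211231/102251): both odd, 102251 mod 4 = 3, 211231 mod 4 = 3, so the flip contributes -1; sign now -1
(211231/102251): 211231 mod 102251 = 6729, so (211231/102251) = (6729/102251)
flip (6729/102251) -> (102251/6729): both odd, 6729 mod 4 = 1, 102251 mod 4 = 3, so the flip contributes +1; sign now -1
(102251/6729): 102251 mod 6729 = 1316, so (102251/6729) = (1316/6729)
factor out 2^2: 1316 = 2^2·329; with 6729 mod 8 = 1, (2/6729) = +1; sign now -1; continue with (329/6729)
flip (329/6729) -> (6729/329): both odd, 329 mod 4 = 1, 6729 mod 4 = 1, so the flip contributes +1; sign now -1
(6729/329): 6729 mod 329 = 149, so (6729/329) = (149/329)
flip (149/329) -> (329/149): both odd, 149 mod 4 = 1, 329 mod 4 = 1, so the flip contributes +1; sign now -1
(329/149): 329 mod 149 = 31, so (329/149) = (31/149)
flip (31/149) -> (149/31): both odd, 31 mod 4 = 3, 149 mod 4 = 1, so the flip contributes +1; sign now -1
(149/31): 149 mod 31 = 25, so (149/31) = (25/31)
flip (25/31) -> (31/25): both odd, 25 mod 4 = 1, 31 mod 4 = 3, so the flip contributes +1; sign now -1
(31/25): 31 mod 25 = 6, so (31/25) = (6/25)
factor out 2^1: 6 = 2^1·3; with 25 mod 8 = 1, (2/25) = +1; sign now -1; continue with (3/25)
flip (3/25) -> (25/3): both odd, 3 mod 4 = 3, 25 mod 4 = 1, so the flip contributes +1; sign now -1
(25/3): 25 mod 3 = 1, so (25/3) = (1/3)
reached (1/3) = 1, so the symbol is -1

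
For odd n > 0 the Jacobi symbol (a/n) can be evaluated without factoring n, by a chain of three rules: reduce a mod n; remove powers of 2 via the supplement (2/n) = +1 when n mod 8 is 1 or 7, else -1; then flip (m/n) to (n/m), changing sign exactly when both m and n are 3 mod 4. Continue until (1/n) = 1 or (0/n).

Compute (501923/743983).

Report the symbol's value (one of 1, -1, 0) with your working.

0

reciprocity: (501923/743983) = -1·(743983/501923) since 501923 mod 4 = 3, 743983 mod 4 = 3; sign now -1
(743983/501923) = (242060/501923)   [reduce mod 501923]
242060 = 2^2·60515; (2/501923) = -1 since 501923 mod 8 = 3, so (242060/501923) = (-1)^2·(60515/501923); sign now -1
reciprocity: (60515/501923) = -1·(501923/60515) since 60515 mod 4 = 3, 501923 mod 4 = 3; sign now +1
(501923/60515) = (17803/60515)   [reduce mod 60515]
reciprocity: (17803/60515) = -1·(60515/17803) since 17803 mod 4 = 3, 60515 mod 4 = 3; sign now -1
(60515/17803) = (7106/17803)   [reduce mod 17803]
7106 = 2^1·3553; (2/17803) = -1 since 17803 mod 8 = 3, so (7106/17803) = (-1)^1·(3553/17803); sign now +1
reciprocity: (3553/17803) = +1·(17803/3553) since 3553 mod 4 = 1, 17803 mod 4 = 3; sign now +1
(17803/3553) = (38/3553)   [reduce mod 3553]
38 = 2^1·19; (2/3553) = +1 since 3553 mod 8 = 1, so (38/3553) = (+1)^1·(19/3553); sign now +1
reciprocity: (19/3553) = +1·(3553/19) since 19 mod 4 = 3, 3553 mod 4 = 1; sign now +1
(3553/19) = (0/19)   [reduce mod 19]
(0/19) = 0   [gcd(a, n) > 1]; final value = 0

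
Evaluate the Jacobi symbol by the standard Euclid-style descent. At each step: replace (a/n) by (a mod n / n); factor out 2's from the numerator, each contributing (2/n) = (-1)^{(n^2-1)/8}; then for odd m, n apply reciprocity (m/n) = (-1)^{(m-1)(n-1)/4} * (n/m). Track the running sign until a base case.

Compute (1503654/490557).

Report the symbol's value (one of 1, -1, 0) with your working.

(1503654/490557) = (31983/490557)   [reduce mod 490557]
reciprocity: (31983/490557) = +1·(490557/31983) since 31983 mod 4 = 3, 490557 mod 4 = 1; sign now +1
(490557/31983) = (10812/31983)   [reduce mod 31983]
10812 = 2^2·2703; (2/31983) = +1 since 31983 mod 8 = 7, so (10812/31983) = (+1)^2·(2703/31983); sign now +1
reciprocity: (2703/31983) = -1·(31983/2703) since 2703 mod 4 = 3, 31983 mod 4 = 3; sign now -1
(31983/2703) = (2250/2703)   [reduce mod 2703]
2250 = 2^1·1125; (2/2703) = +1 since 2703 mod 8 = 7, so (2250/2703) = (+1)^1·(1125/2703); sign now -1
reciprocity: (1125/2703) = +1·(2703/1125) since 1125 mod 4 = 1, 2703 mod 4 = 3; sign now -1
(2703/1125) = (453/1125)   [reduce mod 1125]
reciprocity: (453/1125) = +1·(1125/453) since 453 mod 4 = 1, 1125 mod 4 = 1; sign now -1
(1125/453) = (219/453)   [reduce mod 453]
reciprocity: (219/453) = +1·(453/219) since 219 mod 4 = 3, 453 mod 4 = 1; sign now -1
(453/219) = (15/219)   [reduce mod 219]
reciprocity: (15/219) = -1·(219/15) since 15 mod 4 = 3, 219 mod 4 = 3; sign now +1
(219/15) = (9/15)   [reduce mod 15]
reciprocity: (9/15) = +1·(15/9) since 9 mod 4 = 1, 15 mod 4 = 3; sign now +1
(15/9) = (6/9)   [reduce mod 9]
6 = 2^1·3; (2/9) = +1 since 9 mod 8 = 1, so (6/9) = (+1)^1·(3/9); sign now +1
reciprocity: (3/9) = +1·(9/3) since 3 mod 4 = 3, 9 mod 4 = 1; sign now +1
(9/3) = (0/3)   [reduce mod 3]
(0/3) = 0   [gcd(a, n) > 1]; final value = 0

0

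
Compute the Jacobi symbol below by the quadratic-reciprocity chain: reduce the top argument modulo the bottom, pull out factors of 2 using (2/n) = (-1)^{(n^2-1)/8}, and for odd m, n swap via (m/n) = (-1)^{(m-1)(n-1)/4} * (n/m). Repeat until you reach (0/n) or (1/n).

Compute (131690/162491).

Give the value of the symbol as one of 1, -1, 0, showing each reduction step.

-1

131690 = 2^1·65845; (2/162491) = -1 since 162491 mod 8 = 3, so (131690/162491) = (-1)^1·(65845/162491); sign now -1
reciprocity: (65845/162491) = +1·(162491/65845) since 65845 mod 4 = 1, 162491 mod 4 = 3; sign now -1
(162491/65845) = (30801/65845)   [reduce mod 65845]
reciprocity: (30801/65845) = +1·(65845/30801) since 30801 mod 4 = 1, 65845 mod 4 = 1; sign now -1
(65845/30801) = (4243/30801)   [reduce mod 30801]
reciprocity: (4243/30801) = +1·(30801/4243) since 4243 mod 4 = 3, 30801 mod 4 = 1; sign now -1
(30801/4243) = (1100/4243)   [reduce mod 4243]
1100 = 2^2·275; (2/4243) = -1 since 4243 mod 8 = 3, so (1100/4243) = (-1)^2·(275/4243); sign now -1
reciprocity: (275/4243) = -1·(4243/275) since 275 mod 4 = 3, 4243 mod 4 = 3; sign now +1
(4243/275) = (118/275)   [reduce mod 275]
118 = 2^1·59; (2/275) = -1 since 275 mod 8 = 3, so (118/275) = (-1)^1·(59/275); sign now -1
reciprocity: (59/275) = -1·(275/59) since 59 mod 4 = 3, 275 mod 4 = 3; sign now +1
(275/59) = (39/59)   [reduce mod 59]
reciprocity: (39/59) = -1·(59/39) since 39 mod 4 = 3, 59 mod 4 = 3; sign now -1
(59/39) = (20/39)   [reduce mod 39]
20 = 2^2·5; (2/39) = +1 since 39 mod 8 = 7, so (20/39) = (+1)^2·(5/39); sign now -1
reciprocity: (5/39) = +1·(39/5) since 5 mod 4 = 1, 39 mod 4 = 3; sign now -1
(39/5) = (4/5)   [reduce mod 5]
4 = 2^2·1; (2/5) = -1 since 5 mod 8 = 5, so (4/5) = (-1)^2·(1/5); sign now -1
(1/5) = 1; final value = sign = -1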